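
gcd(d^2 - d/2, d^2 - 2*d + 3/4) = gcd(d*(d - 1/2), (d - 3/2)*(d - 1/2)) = d - 1/2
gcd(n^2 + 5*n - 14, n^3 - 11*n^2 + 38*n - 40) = n - 2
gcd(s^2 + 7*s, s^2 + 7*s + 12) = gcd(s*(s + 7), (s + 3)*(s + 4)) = 1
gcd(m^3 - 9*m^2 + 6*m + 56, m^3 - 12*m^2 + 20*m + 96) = m + 2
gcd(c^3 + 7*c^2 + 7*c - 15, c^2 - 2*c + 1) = c - 1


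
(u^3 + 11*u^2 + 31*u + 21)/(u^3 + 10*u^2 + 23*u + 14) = (u + 3)/(u + 2)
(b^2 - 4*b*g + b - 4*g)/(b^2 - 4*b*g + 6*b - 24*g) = (b + 1)/(b + 6)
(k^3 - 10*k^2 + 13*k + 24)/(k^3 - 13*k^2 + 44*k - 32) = (k^2 - 2*k - 3)/(k^2 - 5*k + 4)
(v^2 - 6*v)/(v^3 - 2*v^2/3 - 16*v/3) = 3*(6 - v)/(-3*v^2 + 2*v + 16)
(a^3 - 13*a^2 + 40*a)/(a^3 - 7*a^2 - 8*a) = (a - 5)/(a + 1)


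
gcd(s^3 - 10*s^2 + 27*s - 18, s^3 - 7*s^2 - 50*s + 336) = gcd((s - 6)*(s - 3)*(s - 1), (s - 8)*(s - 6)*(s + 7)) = s - 6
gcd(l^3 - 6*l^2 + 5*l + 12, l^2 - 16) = l - 4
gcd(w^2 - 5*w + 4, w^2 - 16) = w - 4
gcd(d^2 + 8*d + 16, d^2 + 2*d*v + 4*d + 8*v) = d + 4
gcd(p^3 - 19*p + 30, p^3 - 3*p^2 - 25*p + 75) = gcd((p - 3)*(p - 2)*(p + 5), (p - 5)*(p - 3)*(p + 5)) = p^2 + 2*p - 15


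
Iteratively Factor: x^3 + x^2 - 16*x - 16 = (x + 4)*(x^2 - 3*x - 4) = (x + 1)*(x + 4)*(x - 4)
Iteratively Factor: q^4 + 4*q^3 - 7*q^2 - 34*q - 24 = (q + 4)*(q^3 - 7*q - 6) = (q + 2)*(q + 4)*(q^2 - 2*q - 3) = (q - 3)*(q + 2)*(q + 4)*(q + 1)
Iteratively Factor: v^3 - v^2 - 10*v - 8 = (v + 1)*(v^2 - 2*v - 8) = (v - 4)*(v + 1)*(v + 2)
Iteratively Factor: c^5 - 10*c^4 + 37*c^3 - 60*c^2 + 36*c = (c - 2)*(c^4 - 8*c^3 + 21*c^2 - 18*c) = c*(c - 2)*(c^3 - 8*c^2 + 21*c - 18) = c*(c - 3)*(c - 2)*(c^2 - 5*c + 6) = c*(c - 3)^2*(c - 2)*(c - 2)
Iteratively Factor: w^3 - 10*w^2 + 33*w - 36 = (w - 3)*(w^2 - 7*w + 12) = (w - 3)^2*(w - 4)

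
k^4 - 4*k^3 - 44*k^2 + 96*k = k*(k - 8)*(k - 2)*(k + 6)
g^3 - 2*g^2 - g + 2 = (g - 2)*(g - 1)*(g + 1)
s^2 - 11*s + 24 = (s - 8)*(s - 3)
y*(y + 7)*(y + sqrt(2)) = y^3 + sqrt(2)*y^2 + 7*y^2 + 7*sqrt(2)*y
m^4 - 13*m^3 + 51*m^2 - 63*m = m*(m - 7)*(m - 3)^2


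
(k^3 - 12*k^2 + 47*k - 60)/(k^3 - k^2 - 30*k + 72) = (k - 5)/(k + 6)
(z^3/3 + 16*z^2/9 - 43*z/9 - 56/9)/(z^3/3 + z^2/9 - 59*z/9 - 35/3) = (3*z^3 + 16*z^2 - 43*z - 56)/(3*z^3 + z^2 - 59*z - 105)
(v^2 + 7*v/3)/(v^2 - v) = (v + 7/3)/(v - 1)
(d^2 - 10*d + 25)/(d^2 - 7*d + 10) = (d - 5)/(d - 2)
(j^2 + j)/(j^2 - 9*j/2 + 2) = 2*j*(j + 1)/(2*j^2 - 9*j + 4)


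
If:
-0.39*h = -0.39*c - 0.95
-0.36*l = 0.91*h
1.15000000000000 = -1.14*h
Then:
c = -3.44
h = -1.01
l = 2.55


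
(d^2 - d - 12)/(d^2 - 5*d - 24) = (d - 4)/(d - 8)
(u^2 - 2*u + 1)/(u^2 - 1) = (u - 1)/(u + 1)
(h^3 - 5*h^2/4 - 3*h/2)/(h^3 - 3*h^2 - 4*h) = (-4*h^2 + 5*h + 6)/(4*(-h^2 + 3*h + 4))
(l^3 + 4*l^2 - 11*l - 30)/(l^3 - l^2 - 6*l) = (l + 5)/l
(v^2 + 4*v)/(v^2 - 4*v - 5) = v*(v + 4)/(v^2 - 4*v - 5)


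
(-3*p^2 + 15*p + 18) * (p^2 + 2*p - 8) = -3*p^4 + 9*p^3 + 72*p^2 - 84*p - 144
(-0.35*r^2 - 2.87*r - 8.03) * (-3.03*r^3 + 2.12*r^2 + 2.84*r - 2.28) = 1.0605*r^5 + 7.9541*r^4 + 17.2525*r^3 - 24.3764*r^2 - 16.2616*r + 18.3084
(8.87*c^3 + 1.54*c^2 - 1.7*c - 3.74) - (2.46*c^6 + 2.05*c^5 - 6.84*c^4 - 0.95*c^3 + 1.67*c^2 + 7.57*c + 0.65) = -2.46*c^6 - 2.05*c^5 + 6.84*c^4 + 9.82*c^3 - 0.13*c^2 - 9.27*c - 4.39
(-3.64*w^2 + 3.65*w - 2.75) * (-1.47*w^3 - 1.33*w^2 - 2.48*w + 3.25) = 5.3508*w^5 - 0.524299999999999*w^4 + 8.2152*w^3 - 17.2245*w^2 + 18.6825*w - 8.9375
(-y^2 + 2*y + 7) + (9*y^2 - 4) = 8*y^2 + 2*y + 3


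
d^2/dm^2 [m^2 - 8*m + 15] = 2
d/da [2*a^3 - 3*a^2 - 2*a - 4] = 6*a^2 - 6*a - 2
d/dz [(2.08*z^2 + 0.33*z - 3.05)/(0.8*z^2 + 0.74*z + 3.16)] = (1.2752*z^2 + 18.0256*z + 3.2998)/(0.64*z^4 + 1.184*z^3 + 5.6036*z^2 + 4.6768*z + 9.9856)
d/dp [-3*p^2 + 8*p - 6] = 8 - 6*p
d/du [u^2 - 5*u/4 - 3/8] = 2*u - 5/4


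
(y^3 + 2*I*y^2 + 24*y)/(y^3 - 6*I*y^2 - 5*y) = (y^2 + 2*I*y + 24)/(y^2 - 6*I*y - 5)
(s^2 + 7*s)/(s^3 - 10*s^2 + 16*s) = (s + 7)/(s^2 - 10*s + 16)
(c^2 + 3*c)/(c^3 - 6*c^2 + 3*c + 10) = c*(c + 3)/(c^3 - 6*c^2 + 3*c + 10)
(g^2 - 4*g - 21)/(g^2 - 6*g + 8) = (g^2 - 4*g - 21)/(g^2 - 6*g + 8)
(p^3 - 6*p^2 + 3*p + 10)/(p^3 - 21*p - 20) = (p - 2)/(p + 4)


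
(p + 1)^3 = p^3 + 3*p^2 + 3*p + 1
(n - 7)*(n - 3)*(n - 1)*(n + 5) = n^4 - 6*n^3 - 24*n^2 + 134*n - 105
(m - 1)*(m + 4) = m^2 + 3*m - 4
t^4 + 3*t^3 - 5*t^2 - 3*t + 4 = (t - 1)^2*(t + 1)*(t + 4)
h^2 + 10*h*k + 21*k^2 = (h + 3*k)*(h + 7*k)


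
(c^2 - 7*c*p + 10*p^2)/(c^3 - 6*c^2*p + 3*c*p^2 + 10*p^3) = 1/(c + p)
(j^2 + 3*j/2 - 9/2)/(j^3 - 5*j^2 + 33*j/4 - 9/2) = 2*(j + 3)/(2*j^2 - 7*j + 6)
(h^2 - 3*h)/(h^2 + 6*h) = (h - 3)/(h + 6)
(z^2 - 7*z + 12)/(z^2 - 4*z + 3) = (z - 4)/(z - 1)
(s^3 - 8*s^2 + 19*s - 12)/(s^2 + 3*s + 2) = (s^3 - 8*s^2 + 19*s - 12)/(s^2 + 3*s + 2)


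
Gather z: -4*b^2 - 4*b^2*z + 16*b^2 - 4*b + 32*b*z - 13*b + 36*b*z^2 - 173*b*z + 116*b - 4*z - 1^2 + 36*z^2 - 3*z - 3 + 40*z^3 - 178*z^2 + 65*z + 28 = 12*b^2 + 99*b + 40*z^3 + z^2*(36*b - 142) + z*(-4*b^2 - 141*b + 58) + 24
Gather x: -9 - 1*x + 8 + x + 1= 0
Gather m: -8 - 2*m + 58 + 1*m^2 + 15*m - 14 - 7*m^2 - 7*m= -6*m^2 + 6*m + 36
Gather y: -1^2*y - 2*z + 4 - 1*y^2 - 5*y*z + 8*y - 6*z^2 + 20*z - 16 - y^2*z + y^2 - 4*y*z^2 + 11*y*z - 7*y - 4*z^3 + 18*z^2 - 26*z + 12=-y^2*z + y*(-4*z^2 + 6*z) - 4*z^3 + 12*z^2 - 8*z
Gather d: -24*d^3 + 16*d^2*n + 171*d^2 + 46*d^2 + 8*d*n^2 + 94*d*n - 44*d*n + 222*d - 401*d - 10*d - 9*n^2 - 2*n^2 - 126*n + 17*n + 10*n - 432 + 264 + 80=-24*d^3 + d^2*(16*n + 217) + d*(8*n^2 + 50*n - 189) - 11*n^2 - 99*n - 88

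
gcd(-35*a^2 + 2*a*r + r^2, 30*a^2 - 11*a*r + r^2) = -5*a + r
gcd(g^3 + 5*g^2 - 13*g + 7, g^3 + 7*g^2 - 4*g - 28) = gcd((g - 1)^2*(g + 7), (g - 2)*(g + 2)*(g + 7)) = g + 7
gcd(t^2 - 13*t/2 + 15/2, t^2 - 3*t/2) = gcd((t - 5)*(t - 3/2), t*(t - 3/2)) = t - 3/2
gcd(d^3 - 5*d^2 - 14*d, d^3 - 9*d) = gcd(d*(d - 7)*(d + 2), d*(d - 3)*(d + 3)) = d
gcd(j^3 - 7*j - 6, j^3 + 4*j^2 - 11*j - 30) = j^2 - j - 6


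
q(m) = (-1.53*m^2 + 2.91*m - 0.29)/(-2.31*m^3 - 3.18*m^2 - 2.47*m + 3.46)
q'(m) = (2.91 - 3.06*m)/(-2.31*m^3 - 3.18*m^2 - 2.47*m + 3.46) + (-1.53*m^2 + 2.91*m - 0.29)*(6.93*m^2 + 6.36*m + 2.47)/(-2.31*m^3 - 3.18*m^2 - 2.47*m + 3.46)^2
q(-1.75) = -0.97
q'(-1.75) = -0.37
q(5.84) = 0.06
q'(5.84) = -0.00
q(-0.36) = -0.38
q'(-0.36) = 0.89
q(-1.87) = -0.92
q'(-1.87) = -0.41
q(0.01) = -0.08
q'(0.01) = 0.78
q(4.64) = 0.06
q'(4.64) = -0.00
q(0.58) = 1.74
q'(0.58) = 31.41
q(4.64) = 0.06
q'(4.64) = -0.00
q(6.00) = 0.06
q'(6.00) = -0.00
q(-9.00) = -0.10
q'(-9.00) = -0.02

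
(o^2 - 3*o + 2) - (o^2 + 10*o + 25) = -13*o - 23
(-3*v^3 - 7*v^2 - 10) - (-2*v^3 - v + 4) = -v^3 - 7*v^2 + v - 14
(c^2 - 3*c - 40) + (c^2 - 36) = 2*c^2 - 3*c - 76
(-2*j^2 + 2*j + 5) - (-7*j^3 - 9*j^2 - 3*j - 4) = 7*j^3 + 7*j^2 + 5*j + 9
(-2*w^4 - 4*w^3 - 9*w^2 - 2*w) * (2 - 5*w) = 10*w^5 + 16*w^4 + 37*w^3 - 8*w^2 - 4*w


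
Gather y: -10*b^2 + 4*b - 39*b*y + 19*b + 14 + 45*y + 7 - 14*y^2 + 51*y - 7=-10*b^2 + 23*b - 14*y^2 + y*(96 - 39*b) + 14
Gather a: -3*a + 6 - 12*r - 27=-3*a - 12*r - 21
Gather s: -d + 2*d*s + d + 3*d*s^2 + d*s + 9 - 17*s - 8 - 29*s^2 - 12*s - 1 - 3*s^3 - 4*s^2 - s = -3*s^3 + s^2*(3*d - 33) + s*(3*d - 30)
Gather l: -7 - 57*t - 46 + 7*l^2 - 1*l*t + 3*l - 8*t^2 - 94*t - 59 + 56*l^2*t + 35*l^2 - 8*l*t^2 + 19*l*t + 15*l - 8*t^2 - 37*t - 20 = l^2*(56*t + 42) + l*(-8*t^2 + 18*t + 18) - 16*t^2 - 188*t - 132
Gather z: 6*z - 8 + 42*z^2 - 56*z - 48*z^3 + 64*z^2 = -48*z^3 + 106*z^2 - 50*z - 8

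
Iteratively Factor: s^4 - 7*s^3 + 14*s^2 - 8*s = (s - 4)*(s^3 - 3*s^2 + 2*s) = (s - 4)*(s - 2)*(s^2 - s) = (s - 4)*(s - 2)*(s - 1)*(s)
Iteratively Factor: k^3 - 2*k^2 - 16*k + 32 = (k + 4)*(k^2 - 6*k + 8) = (k - 4)*(k + 4)*(k - 2)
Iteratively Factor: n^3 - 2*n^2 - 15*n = (n + 3)*(n^2 - 5*n) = (n - 5)*(n + 3)*(n)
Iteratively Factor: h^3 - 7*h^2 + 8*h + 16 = (h - 4)*(h^2 - 3*h - 4) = (h - 4)^2*(h + 1)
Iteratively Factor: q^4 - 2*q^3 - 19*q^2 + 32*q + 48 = (q - 3)*(q^3 + q^2 - 16*q - 16) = (q - 3)*(q + 4)*(q^2 - 3*q - 4) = (q - 3)*(q + 1)*(q + 4)*(q - 4)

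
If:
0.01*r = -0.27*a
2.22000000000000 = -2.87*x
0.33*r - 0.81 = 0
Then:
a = -0.09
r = 2.45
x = -0.77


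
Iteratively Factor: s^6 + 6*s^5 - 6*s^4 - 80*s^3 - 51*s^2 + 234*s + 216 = (s + 1)*(s^5 + 5*s^4 - 11*s^3 - 69*s^2 + 18*s + 216) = (s + 1)*(s + 4)*(s^4 + s^3 - 15*s^2 - 9*s + 54) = (s + 1)*(s + 3)*(s + 4)*(s^3 - 2*s^2 - 9*s + 18) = (s - 2)*(s + 1)*(s + 3)*(s + 4)*(s^2 - 9) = (s - 3)*(s - 2)*(s + 1)*(s + 3)*(s + 4)*(s + 3)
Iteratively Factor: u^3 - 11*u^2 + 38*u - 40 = (u - 2)*(u^2 - 9*u + 20) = (u - 5)*(u - 2)*(u - 4)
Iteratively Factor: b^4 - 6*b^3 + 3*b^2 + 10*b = (b)*(b^3 - 6*b^2 + 3*b + 10) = b*(b - 5)*(b^2 - b - 2) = b*(b - 5)*(b - 2)*(b + 1)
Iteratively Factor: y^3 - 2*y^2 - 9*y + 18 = (y - 2)*(y^2 - 9) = (y - 2)*(y + 3)*(y - 3)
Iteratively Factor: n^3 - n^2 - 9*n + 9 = (n - 3)*(n^2 + 2*n - 3) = (n - 3)*(n + 3)*(n - 1)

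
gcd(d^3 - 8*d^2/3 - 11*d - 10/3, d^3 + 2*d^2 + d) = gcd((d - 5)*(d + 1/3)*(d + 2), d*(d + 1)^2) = 1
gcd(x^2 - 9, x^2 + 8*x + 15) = x + 3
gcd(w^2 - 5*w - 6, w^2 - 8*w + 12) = w - 6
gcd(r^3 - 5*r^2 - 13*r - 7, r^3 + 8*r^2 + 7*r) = r + 1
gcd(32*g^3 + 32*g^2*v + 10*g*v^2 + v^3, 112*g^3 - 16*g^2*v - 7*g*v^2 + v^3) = 4*g + v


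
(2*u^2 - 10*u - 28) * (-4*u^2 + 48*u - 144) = -8*u^4 + 136*u^3 - 656*u^2 + 96*u + 4032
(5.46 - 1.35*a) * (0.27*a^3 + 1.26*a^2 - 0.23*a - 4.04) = -0.3645*a^4 - 0.2268*a^3 + 7.1901*a^2 + 4.1982*a - 22.0584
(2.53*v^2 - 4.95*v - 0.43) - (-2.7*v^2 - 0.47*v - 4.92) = 5.23*v^2 - 4.48*v + 4.49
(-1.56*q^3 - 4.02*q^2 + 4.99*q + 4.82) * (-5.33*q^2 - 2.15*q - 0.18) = 8.3148*q^5 + 24.7806*q^4 - 17.6729*q^3 - 35.6955*q^2 - 11.2612*q - 0.8676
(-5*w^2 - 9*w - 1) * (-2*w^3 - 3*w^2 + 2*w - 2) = 10*w^5 + 33*w^4 + 19*w^3 - 5*w^2 + 16*w + 2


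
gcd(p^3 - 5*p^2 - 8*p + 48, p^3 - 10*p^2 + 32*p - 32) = p^2 - 8*p + 16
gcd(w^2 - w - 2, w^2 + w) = w + 1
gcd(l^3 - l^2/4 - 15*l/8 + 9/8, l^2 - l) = l - 1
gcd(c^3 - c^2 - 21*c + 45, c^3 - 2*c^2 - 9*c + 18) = c - 3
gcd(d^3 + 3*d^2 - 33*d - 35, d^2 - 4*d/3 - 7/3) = d + 1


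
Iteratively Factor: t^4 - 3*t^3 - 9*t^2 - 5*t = (t)*(t^3 - 3*t^2 - 9*t - 5) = t*(t + 1)*(t^2 - 4*t - 5) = t*(t + 1)^2*(t - 5)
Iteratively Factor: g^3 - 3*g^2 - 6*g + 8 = (g + 2)*(g^2 - 5*g + 4) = (g - 4)*(g + 2)*(g - 1)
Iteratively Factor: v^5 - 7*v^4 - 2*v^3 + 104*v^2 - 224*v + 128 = (v + 4)*(v^4 - 11*v^3 + 42*v^2 - 64*v + 32) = (v - 1)*(v + 4)*(v^3 - 10*v^2 + 32*v - 32) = (v - 4)*(v - 1)*(v + 4)*(v^2 - 6*v + 8) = (v - 4)*(v - 2)*(v - 1)*(v + 4)*(v - 4)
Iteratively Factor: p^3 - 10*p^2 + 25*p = (p)*(p^2 - 10*p + 25) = p*(p - 5)*(p - 5)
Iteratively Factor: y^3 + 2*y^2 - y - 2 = (y + 2)*(y^2 - 1) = (y - 1)*(y + 2)*(y + 1)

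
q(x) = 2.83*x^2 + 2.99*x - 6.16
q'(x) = 5.66*x + 2.99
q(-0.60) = -6.94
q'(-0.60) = -0.41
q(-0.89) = -6.58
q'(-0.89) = -2.05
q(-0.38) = -6.89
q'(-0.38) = 0.84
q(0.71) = -2.61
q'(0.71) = 7.01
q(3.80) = 46.07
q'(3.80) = 24.50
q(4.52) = 65.17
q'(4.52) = 28.57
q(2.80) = 24.40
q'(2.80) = 18.84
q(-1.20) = -5.67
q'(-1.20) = -3.80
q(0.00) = -6.16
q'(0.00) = 2.99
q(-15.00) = 585.74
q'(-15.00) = -81.91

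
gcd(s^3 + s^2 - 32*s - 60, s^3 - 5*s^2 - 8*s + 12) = s^2 - 4*s - 12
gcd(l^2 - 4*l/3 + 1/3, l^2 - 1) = l - 1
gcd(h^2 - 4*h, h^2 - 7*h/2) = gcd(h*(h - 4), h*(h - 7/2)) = h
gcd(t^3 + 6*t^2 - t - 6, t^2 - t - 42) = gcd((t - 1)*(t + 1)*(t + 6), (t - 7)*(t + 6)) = t + 6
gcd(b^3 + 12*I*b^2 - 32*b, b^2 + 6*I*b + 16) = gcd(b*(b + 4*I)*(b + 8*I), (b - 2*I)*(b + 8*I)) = b + 8*I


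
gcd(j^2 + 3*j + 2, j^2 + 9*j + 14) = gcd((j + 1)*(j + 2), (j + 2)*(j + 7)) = j + 2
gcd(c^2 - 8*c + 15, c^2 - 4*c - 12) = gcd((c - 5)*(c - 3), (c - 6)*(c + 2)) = 1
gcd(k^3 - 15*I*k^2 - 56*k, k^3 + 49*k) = k^2 - 7*I*k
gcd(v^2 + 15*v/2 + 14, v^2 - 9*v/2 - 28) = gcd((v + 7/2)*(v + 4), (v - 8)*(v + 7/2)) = v + 7/2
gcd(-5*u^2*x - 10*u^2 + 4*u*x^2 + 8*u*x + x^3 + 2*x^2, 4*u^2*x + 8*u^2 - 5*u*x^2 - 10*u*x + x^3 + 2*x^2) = -u*x - 2*u + x^2 + 2*x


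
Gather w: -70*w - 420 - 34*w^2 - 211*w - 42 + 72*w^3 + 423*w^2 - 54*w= 72*w^3 + 389*w^2 - 335*w - 462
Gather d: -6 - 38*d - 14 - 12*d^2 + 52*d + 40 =-12*d^2 + 14*d + 20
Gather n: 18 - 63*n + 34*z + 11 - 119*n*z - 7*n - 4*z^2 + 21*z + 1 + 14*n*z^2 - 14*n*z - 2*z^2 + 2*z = n*(14*z^2 - 133*z - 70) - 6*z^2 + 57*z + 30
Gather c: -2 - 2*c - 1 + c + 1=-c - 2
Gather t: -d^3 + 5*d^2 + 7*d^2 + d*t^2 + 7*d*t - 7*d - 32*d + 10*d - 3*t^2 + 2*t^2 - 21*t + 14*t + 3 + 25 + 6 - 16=-d^3 + 12*d^2 - 29*d + t^2*(d - 1) + t*(7*d - 7) + 18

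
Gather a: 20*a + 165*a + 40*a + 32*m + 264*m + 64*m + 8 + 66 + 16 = 225*a + 360*m + 90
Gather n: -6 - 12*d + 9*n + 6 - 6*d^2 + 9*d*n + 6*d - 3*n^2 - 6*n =-6*d^2 - 6*d - 3*n^2 + n*(9*d + 3)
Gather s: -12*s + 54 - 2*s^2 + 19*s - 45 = -2*s^2 + 7*s + 9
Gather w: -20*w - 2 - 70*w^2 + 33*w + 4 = -70*w^2 + 13*w + 2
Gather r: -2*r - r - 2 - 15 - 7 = -3*r - 24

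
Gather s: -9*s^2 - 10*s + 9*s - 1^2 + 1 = -9*s^2 - s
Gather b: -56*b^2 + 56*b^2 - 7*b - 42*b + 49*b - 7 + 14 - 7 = 0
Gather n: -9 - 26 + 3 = -32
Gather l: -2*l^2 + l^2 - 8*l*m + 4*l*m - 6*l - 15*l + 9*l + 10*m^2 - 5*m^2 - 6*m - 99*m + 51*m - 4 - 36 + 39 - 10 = -l^2 + l*(-4*m - 12) + 5*m^2 - 54*m - 11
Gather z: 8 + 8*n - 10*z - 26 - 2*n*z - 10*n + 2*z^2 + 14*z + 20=-2*n + 2*z^2 + z*(4 - 2*n) + 2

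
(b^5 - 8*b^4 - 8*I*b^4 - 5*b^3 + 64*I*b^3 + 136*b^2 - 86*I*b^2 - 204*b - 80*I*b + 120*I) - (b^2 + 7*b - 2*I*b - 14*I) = b^5 - 8*b^4 - 8*I*b^4 - 5*b^3 + 64*I*b^3 + 135*b^2 - 86*I*b^2 - 211*b - 78*I*b + 134*I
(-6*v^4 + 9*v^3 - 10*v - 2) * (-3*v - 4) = 18*v^5 - 3*v^4 - 36*v^3 + 30*v^2 + 46*v + 8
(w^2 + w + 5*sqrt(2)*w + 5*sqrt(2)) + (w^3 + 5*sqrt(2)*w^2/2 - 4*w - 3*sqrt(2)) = w^3 + w^2 + 5*sqrt(2)*w^2/2 - 3*w + 5*sqrt(2)*w + 2*sqrt(2)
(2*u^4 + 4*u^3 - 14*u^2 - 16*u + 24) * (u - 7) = 2*u^5 - 10*u^4 - 42*u^3 + 82*u^2 + 136*u - 168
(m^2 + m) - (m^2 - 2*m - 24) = 3*m + 24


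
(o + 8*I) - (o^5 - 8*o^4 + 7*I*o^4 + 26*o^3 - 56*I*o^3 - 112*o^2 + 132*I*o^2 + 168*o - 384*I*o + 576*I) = -o^5 + 8*o^4 - 7*I*o^4 - 26*o^3 + 56*I*o^3 + 112*o^2 - 132*I*o^2 - 167*o + 384*I*o - 568*I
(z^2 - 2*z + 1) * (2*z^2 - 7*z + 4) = 2*z^4 - 11*z^3 + 20*z^2 - 15*z + 4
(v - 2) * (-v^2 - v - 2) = -v^3 + v^2 + 4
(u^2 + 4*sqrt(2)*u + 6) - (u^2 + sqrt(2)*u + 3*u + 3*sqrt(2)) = -3*u + 3*sqrt(2)*u - 3*sqrt(2) + 6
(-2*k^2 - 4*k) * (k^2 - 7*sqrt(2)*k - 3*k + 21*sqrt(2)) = -2*k^4 + 2*k^3 + 14*sqrt(2)*k^3 - 14*sqrt(2)*k^2 + 12*k^2 - 84*sqrt(2)*k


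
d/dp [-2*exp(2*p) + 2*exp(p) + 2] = (2 - 4*exp(p))*exp(p)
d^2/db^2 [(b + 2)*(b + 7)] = 2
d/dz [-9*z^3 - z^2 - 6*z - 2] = -27*z^2 - 2*z - 6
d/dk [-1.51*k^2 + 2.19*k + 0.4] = 2.19 - 3.02*k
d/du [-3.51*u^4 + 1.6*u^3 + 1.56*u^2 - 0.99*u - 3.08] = -14.04*u^3 + 4.8*u^2 + 3.12*u - 0.99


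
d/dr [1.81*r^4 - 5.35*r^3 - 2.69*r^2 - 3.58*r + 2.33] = 7.24*r^3 - 16.05*r^2 - 5.38*r - 3.58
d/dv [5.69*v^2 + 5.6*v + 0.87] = 11.38*v + 5.6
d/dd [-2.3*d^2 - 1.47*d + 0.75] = -4.6*d - 1.47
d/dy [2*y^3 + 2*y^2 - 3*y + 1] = 6*y^2 + 4*y - 3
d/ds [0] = 0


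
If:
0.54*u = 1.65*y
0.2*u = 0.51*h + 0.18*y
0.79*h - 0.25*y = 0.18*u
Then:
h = 0.00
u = 0.00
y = 0.00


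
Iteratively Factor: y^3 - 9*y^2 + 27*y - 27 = (y - 3)*(y^2 - 6*y + 9) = (y - 3)^2*(y - 3)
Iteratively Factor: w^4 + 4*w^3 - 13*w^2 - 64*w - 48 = (w + 4)*(w^3 - 13*w - 12) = (w + 1)*(w + 4)*(w^2 - w - 12) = (w - 4)*(w + 1)*(w + 4)*(w + 3)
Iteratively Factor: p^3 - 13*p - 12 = (p - 4)*(p^2 + 4*p + 3) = (p - 4)*(p + 3)*(p + 1)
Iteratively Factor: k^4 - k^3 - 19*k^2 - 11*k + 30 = (k - 1)*(k^3 - 19*k - 30) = (k - 1)*(k + 2)*(k^2 - 2*k - 15) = (k - 1)*(k + 2)*(k + 3)*(k - 5)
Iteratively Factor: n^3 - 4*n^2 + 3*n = (n - 3)*(n^2 - n) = (n - 3)*(n - 1)*(n)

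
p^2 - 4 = (p - 2)*(p + 2)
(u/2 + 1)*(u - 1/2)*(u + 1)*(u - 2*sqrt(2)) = u^4/2 - sqrt(2)*u^3 + 5*u^3/4 - 5*sqrt(2)*u^2/2 + u^2/4 - sqrt(2)*u/2 - u/2 + sqrt(2)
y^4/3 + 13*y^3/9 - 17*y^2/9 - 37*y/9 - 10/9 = (y/3 + 1/3)*(y - 2)*(y + 1/3)*(y + 5)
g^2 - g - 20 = (g - 5)*(g + 4)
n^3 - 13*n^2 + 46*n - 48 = (n - 8)*(n - 3)*(n - 2)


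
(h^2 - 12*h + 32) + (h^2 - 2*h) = 2*h^2 - 14*h + 32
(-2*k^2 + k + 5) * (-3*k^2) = 6*k^4 - 3*k^3 - 15*k^2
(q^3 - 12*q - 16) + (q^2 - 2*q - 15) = q^3 + q^2 - 14*q - 31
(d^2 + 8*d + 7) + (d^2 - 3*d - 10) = 2*d^2 + 5*d - 3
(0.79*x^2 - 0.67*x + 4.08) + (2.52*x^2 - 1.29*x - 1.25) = 3.31*x^2 - 1.96*x + 2.83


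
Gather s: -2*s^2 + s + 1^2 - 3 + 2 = -2*s^2 + s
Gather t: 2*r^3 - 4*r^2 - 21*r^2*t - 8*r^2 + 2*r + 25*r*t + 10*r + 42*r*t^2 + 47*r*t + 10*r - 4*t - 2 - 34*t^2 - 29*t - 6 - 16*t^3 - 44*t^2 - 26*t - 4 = 2*r^3 - 12*r^2 + 22*r - 16*t^3 + t^2*(42*r - 78) + t*(-21*r^2 + 72*r - 59) - 12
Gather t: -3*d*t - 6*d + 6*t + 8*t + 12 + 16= -6*d + t*(14 - 3*d) + 28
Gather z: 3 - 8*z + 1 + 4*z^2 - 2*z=4*z^2 - 10*z + 4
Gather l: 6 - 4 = 2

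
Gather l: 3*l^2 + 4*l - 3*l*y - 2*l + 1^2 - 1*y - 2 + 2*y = 3*l^2 + l*(2 - 3*y) + y - 1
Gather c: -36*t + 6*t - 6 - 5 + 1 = -30*t - 10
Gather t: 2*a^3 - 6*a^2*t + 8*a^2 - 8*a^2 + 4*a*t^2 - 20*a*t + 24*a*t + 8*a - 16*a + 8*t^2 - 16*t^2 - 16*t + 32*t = 2*a^3 - 8*a + t^2*(4*a - 8) + t*(-6*a^2 + 4*a + 16)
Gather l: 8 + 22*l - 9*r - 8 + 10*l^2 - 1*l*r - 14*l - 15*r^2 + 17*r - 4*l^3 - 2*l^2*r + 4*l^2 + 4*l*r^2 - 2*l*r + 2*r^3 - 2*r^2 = -4*l^3 + l^2*(14 - 2*r) + l*(4*r^2 - 3*r + 8) + 2*r^3 - 17*r^2 + 8*r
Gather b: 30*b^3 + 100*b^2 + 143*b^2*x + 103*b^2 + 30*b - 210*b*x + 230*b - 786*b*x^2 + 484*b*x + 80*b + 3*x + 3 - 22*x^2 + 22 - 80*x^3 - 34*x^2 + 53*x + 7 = 30*b^3 + b^2*(143*x + 203) + b*(-786*x^2 + 274*x + 340) - 80*x^3 - 56*x^2 + 56*x + 32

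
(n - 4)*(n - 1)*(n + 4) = n^3 - n^2 - 16*n + 16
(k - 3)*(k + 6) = k^2 + 3*k - 18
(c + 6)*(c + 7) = c^2 + 13*c + 42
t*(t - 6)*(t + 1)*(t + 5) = t^4 - 31*t^2 - 30*t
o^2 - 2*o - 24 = (o - 6)*(o + 4)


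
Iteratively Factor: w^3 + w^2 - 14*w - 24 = (w + 3)*(w^2 - 2*w - 8) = (w + 2)*(w + 3)*(w - 4)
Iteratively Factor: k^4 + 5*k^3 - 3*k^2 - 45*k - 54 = (k + 3)*(k^3 + 2*k^2 - 9*k - 18) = (k + 3)^2*(k^2 - k - 6) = (k - 3)*(k + 3)^2*(k + 2)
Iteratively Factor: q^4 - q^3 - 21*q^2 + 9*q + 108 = (q + 3)*(q^3 - 4*q^2 - 9*q + 36) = (q - 3)*(q + 3)*(q^2 - q - 12) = (q - 3)*(q + 3)^2*(q - 4)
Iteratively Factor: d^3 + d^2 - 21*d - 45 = (d + 3)*(d^2 - 2*d - 15) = (d - 5)*(d + 3)*(d + 3)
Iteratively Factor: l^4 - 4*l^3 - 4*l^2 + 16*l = (l)*(l^3 - 4*l^2 - 4*l + 16) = l*(l + 2)*(l^2 - 6*l + 8) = l*(l - 2)*(l + 2)*(l - 4)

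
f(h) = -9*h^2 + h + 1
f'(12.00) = -215.00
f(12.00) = -1283.00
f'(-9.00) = 163.00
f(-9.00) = -737.00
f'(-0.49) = 9.82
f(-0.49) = -1.65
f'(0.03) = 0.46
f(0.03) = 1.02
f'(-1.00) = 19.00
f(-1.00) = -9.00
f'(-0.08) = 2.44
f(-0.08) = 0.86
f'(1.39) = -24.02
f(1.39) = -15.00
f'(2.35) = -41.30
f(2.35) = -46.35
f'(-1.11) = 20.98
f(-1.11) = -11.20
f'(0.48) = -7.64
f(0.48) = -0.59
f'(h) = 1 - 18*h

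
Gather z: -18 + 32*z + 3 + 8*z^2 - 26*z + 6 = 8*z^2 + 6*z - 9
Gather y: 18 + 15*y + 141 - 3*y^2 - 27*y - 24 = -3*y^2 - 12*y + 135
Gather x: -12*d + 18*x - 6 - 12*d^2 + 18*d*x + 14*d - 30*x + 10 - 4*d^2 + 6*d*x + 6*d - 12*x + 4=-16*d^2 + 8*d + x*(24*d - 24) + 8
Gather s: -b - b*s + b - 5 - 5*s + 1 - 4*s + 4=s*(-b - 9)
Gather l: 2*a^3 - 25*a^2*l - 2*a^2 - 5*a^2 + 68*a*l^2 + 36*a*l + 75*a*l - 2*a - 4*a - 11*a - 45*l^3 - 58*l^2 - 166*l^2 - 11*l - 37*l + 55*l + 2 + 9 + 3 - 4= 2*a^3 - 7*a^2 - 17*a - 45*l^3 + l^2*(68*a - 224) + l*(-25*a^2 + 111*a + 7) + 10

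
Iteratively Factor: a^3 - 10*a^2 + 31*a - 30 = (a - 3)*(a^2 - 7*a + 10) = (a - 5)*(a - 3)*(a - 2)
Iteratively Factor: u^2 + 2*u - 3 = (u + 3)*(u - 1)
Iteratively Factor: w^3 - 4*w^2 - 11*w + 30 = (w - 5)*(w^2 + w - 6) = (w - 5)*(w - 2)*(w + 3)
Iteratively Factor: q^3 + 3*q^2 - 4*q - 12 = (q + 3)*(q^2 - 4) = (q + 2)*(q + 3)*(q - 2)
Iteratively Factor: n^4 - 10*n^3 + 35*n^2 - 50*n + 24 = (n - 3)*(n^3 - 7*n^2 + 14*n - 8) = (n - 3)*(n - 1)*(n^2 - 6*n + 8) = (n - 4)*(n - 3)*(n - 1)*(n - 2)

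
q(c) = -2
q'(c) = 0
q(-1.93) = -2.00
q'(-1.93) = 0.00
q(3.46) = -2.00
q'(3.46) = 0.00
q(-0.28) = -2.00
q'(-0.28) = 0.00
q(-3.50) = -2.00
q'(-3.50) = 0.00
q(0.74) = -2.00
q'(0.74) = 0.00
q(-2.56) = -2.00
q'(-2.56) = 0.00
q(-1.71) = -2.00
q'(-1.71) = 0.00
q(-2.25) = -2.00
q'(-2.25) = 0.00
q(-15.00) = -2.00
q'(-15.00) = 0.00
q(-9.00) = -2.00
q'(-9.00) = 0.00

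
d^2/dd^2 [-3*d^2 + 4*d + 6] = -6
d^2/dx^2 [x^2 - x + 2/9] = 2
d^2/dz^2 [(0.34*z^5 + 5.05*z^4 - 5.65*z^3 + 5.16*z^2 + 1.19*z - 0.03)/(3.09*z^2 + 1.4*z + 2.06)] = (19.478124*z^7 + 119.96925*z^6 + 178.030848*z^5 + 281.67642*z^4 + 289.744858*z^3 - 39.396882*z^2 - 190.085676*z + 37.194356)/(29.503629*z^6 + 40.10202*z^5 + 77.176458*z^4 + 56.21336*z^3 + 51.450972*z^2 + 17.82312*z + 8.741816)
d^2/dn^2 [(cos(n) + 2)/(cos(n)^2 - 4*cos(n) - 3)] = (9*sin(n)^4*cos(n) + 12*sin(n)^4 - 56*sin(n)^2 + 17*cos(n)/2 - cos(5*n)/2 - 8)/(sin(n)^2 + 4*cos(n) + 2)^3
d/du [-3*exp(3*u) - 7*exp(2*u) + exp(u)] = (-9*exp(2*u) - 14*exp(u) + 1)*exp(u)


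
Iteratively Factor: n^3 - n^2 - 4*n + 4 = (n + 2)*(n^2 - 3*n + 2) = (n - 2)*(n + 2)*(n - 1)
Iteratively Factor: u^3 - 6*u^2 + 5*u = (u - 5)*(u^2 - u) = u*(u - 5)*(u - 1)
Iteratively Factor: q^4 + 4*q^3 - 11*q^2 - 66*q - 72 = (q + 3)*(q^3 + q^2 - 14*q - 24) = (q + 3)^2*(q^2 - 2*q - 8) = (q - 4)*(q + 3)^2*(q + 2)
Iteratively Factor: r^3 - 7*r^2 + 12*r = (r - 3)*(r^2 - 4*r) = r*(r - 3)*(r - 4)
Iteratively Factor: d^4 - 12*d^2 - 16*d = (d)*(d^3 - 12*d - 16) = d*(d + 2)*(d^2 - 2*d - 8) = d*(d - 4)*(d + 2)*(d + 2)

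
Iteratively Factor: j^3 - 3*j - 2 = (j + 1)*(j^2 - j - 2) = (j - 2)*(j + 1)*(j + 1)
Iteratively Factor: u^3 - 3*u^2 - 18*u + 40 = (u + 4)*(u^2 - 7*u + 10) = (u - 5)*(u + 4)*(u - 2)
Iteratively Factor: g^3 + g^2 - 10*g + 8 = (g - 2)*(g^2 + 3*g - 4) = (g - 2)*(g + 4)*(g - 1)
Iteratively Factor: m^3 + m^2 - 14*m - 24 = (m + 2)*(m^2 - m - 12) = (m - 4)*(m + 2)*(m + 3)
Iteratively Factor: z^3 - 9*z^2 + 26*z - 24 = (z - 2)*(z^2 - 7*z + 12) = (z - 3)*(z - 2)*(z - 4)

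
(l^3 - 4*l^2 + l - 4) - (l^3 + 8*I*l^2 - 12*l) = -4*l^2 - 8*I*l^2 + 13*l - 4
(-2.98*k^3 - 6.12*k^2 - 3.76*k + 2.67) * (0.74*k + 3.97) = -2.2052*k^4 - 16.3594*k^3 - 27.0788*k^2 - 12.9514*k + 10.5999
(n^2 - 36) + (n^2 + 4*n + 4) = 2*n^2 + 4*n - 32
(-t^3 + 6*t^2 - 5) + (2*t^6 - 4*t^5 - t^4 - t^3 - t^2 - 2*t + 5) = 2*t^6 - 4*t^5 - t^4 - 2*t^3 + 5*t^2 - 2*t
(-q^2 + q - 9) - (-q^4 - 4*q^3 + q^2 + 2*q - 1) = q^4 + 4*q^3 - 2*q^2 - q - 8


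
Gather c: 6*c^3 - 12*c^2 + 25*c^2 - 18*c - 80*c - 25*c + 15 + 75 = 6*c^3 + 13*c^2 - 123*c + 90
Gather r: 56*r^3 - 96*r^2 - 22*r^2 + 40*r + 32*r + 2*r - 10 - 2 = 56*r^3 - 118*r^2 + 74*r - 12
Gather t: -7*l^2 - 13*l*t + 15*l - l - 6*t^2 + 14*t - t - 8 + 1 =-7*l^2 + 14*l - 6*t^2 + t*(13 - 13*l) - 7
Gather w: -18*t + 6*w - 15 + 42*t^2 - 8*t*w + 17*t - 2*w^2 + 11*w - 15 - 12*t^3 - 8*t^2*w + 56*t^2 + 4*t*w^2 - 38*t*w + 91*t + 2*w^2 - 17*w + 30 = -12*t^3 + 98*t^2 + 4*t*w^2 + 90*t + w*(-8*t^2 - 46*t)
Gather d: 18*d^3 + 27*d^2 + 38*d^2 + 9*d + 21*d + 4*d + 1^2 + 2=18*d^3 + 65*d^2 + 34*d + 3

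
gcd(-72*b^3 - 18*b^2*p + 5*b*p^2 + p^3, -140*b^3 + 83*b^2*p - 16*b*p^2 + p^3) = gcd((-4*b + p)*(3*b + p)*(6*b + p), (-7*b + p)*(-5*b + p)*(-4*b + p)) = -4*b + p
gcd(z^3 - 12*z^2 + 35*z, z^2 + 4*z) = z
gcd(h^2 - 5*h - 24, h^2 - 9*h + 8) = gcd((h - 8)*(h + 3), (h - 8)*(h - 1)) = h - 8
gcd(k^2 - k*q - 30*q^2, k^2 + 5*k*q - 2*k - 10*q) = k + 5*q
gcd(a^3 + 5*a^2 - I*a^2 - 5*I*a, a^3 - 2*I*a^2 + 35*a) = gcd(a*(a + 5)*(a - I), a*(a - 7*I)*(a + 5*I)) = a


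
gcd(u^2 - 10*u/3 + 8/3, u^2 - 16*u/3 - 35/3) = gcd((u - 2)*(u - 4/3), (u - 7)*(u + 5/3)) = 1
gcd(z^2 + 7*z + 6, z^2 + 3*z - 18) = z + 6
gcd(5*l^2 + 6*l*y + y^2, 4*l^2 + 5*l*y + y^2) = l + y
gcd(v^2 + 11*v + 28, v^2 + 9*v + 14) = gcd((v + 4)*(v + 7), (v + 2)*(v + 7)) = v + 7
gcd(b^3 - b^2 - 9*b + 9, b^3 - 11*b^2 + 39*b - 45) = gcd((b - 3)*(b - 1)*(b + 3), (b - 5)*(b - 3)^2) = b - 3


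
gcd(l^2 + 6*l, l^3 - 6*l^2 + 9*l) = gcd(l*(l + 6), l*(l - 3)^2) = l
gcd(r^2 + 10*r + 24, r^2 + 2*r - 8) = r + 4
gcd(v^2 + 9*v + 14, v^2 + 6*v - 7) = v + 7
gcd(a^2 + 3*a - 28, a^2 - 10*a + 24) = a - 4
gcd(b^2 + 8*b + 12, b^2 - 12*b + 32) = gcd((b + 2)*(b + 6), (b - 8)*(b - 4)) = 1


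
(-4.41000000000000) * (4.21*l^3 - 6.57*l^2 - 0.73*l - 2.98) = -18.5661*l^3 + 28.9737*l^2 + 3.2193*l + 13.1418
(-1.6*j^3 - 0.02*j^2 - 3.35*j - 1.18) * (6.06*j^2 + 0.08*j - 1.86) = -9.696*j^5 - 0.2492*j^4 - 17.3266*j^3 - 7.3816*j^2 + 6.1366*j + 2.1948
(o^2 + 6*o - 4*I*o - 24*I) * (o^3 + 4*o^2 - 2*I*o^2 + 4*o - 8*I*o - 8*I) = o^5 + 10*o^4 - 6*I*o^4 + 20*o^3 - 60*I*o^3 - 56*o^2 - 168*I*o^2 - 224*o - 144*I*o - 192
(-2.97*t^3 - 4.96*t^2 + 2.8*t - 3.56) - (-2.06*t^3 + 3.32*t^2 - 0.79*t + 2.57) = -0.91*t^3 - 8.28*t^2 + 3.59*t - 6.13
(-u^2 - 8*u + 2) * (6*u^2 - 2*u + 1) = -6*u^4 - 46*u^3 + 27*u^2 - 12*u + 2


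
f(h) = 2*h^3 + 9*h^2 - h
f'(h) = 6*h^2 + 18*h - 1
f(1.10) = 12.45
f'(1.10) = 26.06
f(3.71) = 222.30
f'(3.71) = 148.36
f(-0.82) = 5.77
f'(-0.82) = -11.73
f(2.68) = 100.46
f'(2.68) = 90.33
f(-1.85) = 19.99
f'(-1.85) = -13.76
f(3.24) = 159.26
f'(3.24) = 120.31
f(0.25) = 0.34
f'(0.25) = 3.88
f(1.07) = 11.68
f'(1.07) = 25.13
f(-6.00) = -102.00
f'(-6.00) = 107.00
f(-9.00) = -720.00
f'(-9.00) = 323.00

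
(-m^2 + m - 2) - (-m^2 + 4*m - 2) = -3*m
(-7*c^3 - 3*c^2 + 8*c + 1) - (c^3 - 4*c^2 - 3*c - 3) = -8*c^3 + c^2 + 11*c + 4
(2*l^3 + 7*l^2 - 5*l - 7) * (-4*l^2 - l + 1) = -8*l^5 - 30*l^4 + 15*l^3 + 40*l^2 + 2*l - 7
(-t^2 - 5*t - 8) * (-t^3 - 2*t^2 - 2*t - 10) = t^5 + 7*t^4 + 20*t^3 + 36*t^2 + 66*t + 80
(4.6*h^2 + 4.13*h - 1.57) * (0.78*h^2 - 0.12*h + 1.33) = 3.588*h^4 + 2.6694*h^3 + 4.3978*h^2 + 5.6813*h - 2.0881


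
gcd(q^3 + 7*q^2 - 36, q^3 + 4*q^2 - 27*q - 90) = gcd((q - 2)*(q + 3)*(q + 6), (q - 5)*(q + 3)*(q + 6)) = q^2 + 9*q + 18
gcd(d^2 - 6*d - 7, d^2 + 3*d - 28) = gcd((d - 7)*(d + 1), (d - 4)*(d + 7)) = 1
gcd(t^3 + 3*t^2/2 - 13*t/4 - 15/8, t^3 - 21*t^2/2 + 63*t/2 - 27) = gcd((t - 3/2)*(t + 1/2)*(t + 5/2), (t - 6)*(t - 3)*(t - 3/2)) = t - 3/2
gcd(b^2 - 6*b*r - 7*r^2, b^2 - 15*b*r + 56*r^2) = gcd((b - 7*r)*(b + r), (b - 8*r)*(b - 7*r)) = -b + 7*r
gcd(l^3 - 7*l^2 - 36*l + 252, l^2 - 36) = l^2 - 36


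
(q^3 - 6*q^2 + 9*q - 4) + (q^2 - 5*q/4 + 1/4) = q^3 - 5*q^2 + 31*q/4 - 15/4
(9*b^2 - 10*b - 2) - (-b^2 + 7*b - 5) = 10*b^2 - 17*b + 3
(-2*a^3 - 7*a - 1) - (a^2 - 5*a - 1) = -2*a^3 - a^2 - 2*a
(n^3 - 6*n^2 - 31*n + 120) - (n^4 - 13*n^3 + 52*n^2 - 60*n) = -n^4 + 14*n^3 - 58*n^2 + 29*n + 120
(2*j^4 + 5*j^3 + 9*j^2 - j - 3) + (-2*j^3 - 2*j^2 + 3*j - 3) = 2*j^4 + 3*j^3 + 7*j^2 + 2*j - 6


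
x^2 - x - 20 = (x - 5)*(x + 4)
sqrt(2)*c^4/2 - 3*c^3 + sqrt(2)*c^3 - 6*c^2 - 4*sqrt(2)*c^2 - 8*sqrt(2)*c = c*(c + 2)*(c - 4*sqrt(2))*(sqrt(2)*c/2 + 1)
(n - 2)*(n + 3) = n^2 + n - 6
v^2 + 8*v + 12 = (v + 2)*(v + 6)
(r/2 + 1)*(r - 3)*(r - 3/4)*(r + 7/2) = r^4/2 + 7*r^3/8 - 91*r^2/16 - 111*r/16 + 63/8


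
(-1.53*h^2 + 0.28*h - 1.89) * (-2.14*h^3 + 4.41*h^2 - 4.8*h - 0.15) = 3.2742*h^5 - 7.3465*h^4 + 12.6234*h^3 - 9.4494*h^2 + 9.03*h + 0.2835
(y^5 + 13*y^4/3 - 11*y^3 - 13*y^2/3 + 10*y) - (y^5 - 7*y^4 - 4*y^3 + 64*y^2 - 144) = 34*y^4/3 - 7*y^3 - 205*y^2/3 + 10*y + 144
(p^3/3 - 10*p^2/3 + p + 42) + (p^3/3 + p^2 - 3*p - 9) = 2*p^3/3 - 7*p^2/3 - 2*p + 33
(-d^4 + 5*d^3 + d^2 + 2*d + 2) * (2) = -2*d^4 + 10*d^3 + 2*d^2 + 4*d + 4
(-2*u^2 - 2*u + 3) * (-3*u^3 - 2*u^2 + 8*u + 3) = 6*u^5 + 10*u^4 - 21*u^3 - 28*u^2 + 18*u + 9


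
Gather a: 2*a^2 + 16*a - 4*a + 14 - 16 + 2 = 2*a^2 + 12*a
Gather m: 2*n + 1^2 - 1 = 2*n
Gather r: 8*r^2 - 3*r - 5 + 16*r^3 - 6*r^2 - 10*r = 16*r^3 + 2*r^2 - 13*r - 5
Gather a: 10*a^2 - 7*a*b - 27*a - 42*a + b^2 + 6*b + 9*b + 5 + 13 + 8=10*a^2 + a*(-7*b - 69) + b^2 + 15*b + 26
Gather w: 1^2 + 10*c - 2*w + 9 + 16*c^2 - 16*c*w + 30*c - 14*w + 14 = 16*c^2 + 40*c + w*(-16*c - 16) + 24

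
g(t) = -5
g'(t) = 0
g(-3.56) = -5.00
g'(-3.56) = 0.00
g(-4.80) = -5.00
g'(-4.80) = 0.00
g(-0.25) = -5.00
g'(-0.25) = 0.00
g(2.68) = -5.00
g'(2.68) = 0.00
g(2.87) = -5.00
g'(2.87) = 0.00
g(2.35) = -5.00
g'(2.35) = 0.00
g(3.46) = -5.00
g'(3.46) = 0.00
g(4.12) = -5.00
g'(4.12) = 0.00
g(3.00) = -5.00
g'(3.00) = 0.00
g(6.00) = -5.00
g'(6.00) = 0.00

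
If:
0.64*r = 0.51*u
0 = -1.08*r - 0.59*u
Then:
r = 0.00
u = 0.00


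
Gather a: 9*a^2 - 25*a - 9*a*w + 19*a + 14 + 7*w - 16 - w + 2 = 9*a^2 + a*(-9*w - 6) + 6*w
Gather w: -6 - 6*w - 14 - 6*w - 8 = -12*w - 28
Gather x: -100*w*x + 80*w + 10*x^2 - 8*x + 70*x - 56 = 80*w + 10*x^2 + x*(62 - 100*w) - 56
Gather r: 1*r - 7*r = -6*r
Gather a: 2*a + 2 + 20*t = 2*a + 20*t + 2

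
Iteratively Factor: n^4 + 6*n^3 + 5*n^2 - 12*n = (n + 4)*(n^3 + 2*n^2 - 3*n) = (n + 3)*(n + 4)*(n^2 - n) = (n - 1)*(n + 3)*(n + 4)*(n)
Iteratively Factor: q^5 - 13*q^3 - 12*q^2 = (q + 1)*(q^4 - q^3 - 12*q^2) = (q - 4)*(q + 1)*(q^3 + 3*q^2) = q*(q - 4)*(q + 1)*(q^2 + 3*q) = q^2*(q - 4)*(q + 1)*(q + 3)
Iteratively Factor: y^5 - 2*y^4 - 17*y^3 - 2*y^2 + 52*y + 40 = (y + 2)*(y^4 - 4*y^3 - 9*y^2 + 16*y + 20) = (y - 2)*(y + 2)*(y^3 - 2*y^2 - 13*y - 10) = (y - 2)*(y + 1)*(y + 2)*(y^2 - 3*y - 10) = (y - 5)*(y - 2)*(y + 1)*(y + 2)*(y + 2)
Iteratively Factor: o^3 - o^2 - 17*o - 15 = (o + 1)*(o^2 - 2*o - 15) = (o + 1)*(o + 3)*(o - 5)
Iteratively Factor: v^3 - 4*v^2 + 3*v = (v)*(v^2 - 4*v + 3) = v*(v - 3)*(v - 1)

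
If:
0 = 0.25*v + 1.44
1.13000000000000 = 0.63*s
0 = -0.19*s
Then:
No Solution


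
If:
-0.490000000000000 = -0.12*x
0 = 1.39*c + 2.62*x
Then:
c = -7.70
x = 4.08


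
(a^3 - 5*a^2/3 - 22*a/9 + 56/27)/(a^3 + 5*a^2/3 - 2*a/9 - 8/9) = (a - 7/3)/(a + 1)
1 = 1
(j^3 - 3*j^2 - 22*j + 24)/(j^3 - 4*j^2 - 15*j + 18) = (j + 4)/(j + 3)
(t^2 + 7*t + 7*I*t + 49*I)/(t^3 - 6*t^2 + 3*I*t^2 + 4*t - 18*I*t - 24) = (t^2 + t*(7 + 7*I) + 49*I)/(t^3 + t^2*(-6 + 3*I) + t*(4 - 18*I) - 24)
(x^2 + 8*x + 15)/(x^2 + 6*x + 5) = (x + 3)/(x + 1)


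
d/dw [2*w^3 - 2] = 6*w^2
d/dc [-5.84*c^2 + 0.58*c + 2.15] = 0.58 - 11.68*c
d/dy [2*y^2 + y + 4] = 4*y + 1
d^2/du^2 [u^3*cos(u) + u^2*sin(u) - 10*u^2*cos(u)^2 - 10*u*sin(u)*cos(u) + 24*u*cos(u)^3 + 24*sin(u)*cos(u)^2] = -u^3*cos(u) - 7*u^2*sin(u) + 20*u^2*cos(2*u) + 60*u*sin(2*u) - 8*u*cos(u) - 54*u*cos(3*u) - 40*sin(u) - 90*sin(3*u) - 30*cos(2*u) - 10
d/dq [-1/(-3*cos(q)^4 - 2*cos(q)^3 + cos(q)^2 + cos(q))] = (12*cos(q)^3 + 6*cos(q)^2 - 2*cos(q) - 1)*sin(q)/((3*cos(q)^3 + 2*cos(q)^2 - cos(q) - 1)^2*cos(q)^2)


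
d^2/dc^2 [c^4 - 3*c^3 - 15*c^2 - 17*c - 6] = 12*c^2 - 18*c - 30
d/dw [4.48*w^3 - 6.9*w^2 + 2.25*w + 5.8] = 13.44*w^2 - 13.8*w + 2.25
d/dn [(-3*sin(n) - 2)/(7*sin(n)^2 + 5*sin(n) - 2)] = (21*sin(n)^2 + 28*sin(n) + 16)*cos(n)/((sin(n) + 1)^2*(7*sin(n) - 2)^2)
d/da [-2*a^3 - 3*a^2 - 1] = 6*a*(-a - 1)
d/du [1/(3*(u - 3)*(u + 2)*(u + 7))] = (-(u - 3)*(u + 2) - (u - 3)*(u + 7) - (u + 2)*(u + 7))/(3*(u - 3)^2*(u + 2)^2*(u + 7)^2)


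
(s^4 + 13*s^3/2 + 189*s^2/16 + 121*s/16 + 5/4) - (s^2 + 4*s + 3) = s^4 + 13*s^3/2 + 173*s^2/16 + 57*s/16 - 7/4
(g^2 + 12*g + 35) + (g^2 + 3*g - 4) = 2*g^2 + 15*g + 31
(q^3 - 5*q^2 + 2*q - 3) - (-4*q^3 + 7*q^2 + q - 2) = 5*q^3 - 12*q^2 + q - 1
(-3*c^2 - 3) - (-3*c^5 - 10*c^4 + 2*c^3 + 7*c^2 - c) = 3*c^5 + 10*c^4 - 2*c^3 - 10*c^2 + c - 3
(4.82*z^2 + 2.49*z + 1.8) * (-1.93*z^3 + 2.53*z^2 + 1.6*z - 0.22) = -9.3026*z^5 + 7.3889*z^4 + 10.5377*z^3 + 7.4776*z^2 + 2.3322*z - 0.396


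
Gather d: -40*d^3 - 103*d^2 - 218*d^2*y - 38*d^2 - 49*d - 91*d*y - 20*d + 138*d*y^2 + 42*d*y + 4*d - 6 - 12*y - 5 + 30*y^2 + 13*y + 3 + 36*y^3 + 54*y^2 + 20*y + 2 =-40*d^3 + d^2*(-218*y - 141) + d*(138*y^2 - 49*y - 65) + 36*y^3 + 84*y^2 + 21*y - 6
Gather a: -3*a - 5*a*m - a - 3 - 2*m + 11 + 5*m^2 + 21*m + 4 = a*(-5*m - 4) + 5*m^2 + 19*m + 12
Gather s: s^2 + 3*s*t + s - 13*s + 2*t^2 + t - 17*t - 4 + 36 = s^2 + s*(3*t - 12) + 2*t^2 - 16*t + 32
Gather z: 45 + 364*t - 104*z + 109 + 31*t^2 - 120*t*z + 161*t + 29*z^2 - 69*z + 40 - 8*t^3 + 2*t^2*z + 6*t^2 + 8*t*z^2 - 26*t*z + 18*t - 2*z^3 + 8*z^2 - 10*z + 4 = -8*t^3 + 37*t^2 + 543*t - 2*z^3 + z^2*(8*t + 37) + z*(2*t^2 - 146*t - 183) + 198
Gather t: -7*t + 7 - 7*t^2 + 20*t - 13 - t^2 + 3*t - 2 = -8*t^2 + 16*t - 8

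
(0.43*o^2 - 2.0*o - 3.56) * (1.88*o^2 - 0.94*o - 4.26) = 0.8084*o^4 - 4.1642*o^3 - 6.6446*o^2 + 11.8664*o + 15.1656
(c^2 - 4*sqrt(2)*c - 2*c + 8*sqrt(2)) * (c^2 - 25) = c^4 - 4*sqrt(2)*c^3 - 2*c^3 - 25*c^2 + 8*sqrt(2)*c^2 + 50*c + 100*sqrt(2)*c - 200*sqrt(2)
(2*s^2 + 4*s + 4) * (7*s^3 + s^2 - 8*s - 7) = 14*s^5 + 30*s^4 + 16*s^3 - 42*s^2 - 60*s - 28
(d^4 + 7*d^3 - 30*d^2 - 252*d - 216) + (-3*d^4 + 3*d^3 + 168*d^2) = -2*d^4 + 10*d^3 + 138*d^2 - 252*d - 216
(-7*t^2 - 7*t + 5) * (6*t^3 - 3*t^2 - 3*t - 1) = -42*t^5 - 21*t^4 + 72*t^3 + 13*t^2 - 8*t - 5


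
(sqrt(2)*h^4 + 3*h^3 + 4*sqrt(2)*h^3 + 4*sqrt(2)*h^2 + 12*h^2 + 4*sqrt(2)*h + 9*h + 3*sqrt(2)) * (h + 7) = sqrt(2)*h^5 + 3*h^4 + 11*sqrt(2)*h^4 + 33*h^3 + 32*sqrt(2)*h^3 + 32*sqrt(2)*h^2 + 93*h^2 + 31*sqrt(2)*h + 63*h + 21*sqrt(2)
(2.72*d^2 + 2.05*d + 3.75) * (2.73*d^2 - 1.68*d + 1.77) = 7.4256*d^4 + 1.0269*d^3 + 11.6079*d^2 - 2.6715*d + 6.6375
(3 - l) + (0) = 3 - l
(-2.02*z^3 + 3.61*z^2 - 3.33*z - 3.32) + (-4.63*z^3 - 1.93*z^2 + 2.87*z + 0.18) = -6.65*z^3 + 1.68*z^2 - 0.46*z - 3.14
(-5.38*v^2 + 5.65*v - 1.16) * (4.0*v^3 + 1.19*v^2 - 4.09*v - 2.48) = -21.52*v^5 + 16.1978*v^4 + 24.0877*v^3 - 11.1465*v^2 - 9.2676*v + 2.8768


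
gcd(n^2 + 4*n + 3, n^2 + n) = n + 1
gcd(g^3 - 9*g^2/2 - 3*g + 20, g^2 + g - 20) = g - 4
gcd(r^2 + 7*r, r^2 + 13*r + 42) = r + 7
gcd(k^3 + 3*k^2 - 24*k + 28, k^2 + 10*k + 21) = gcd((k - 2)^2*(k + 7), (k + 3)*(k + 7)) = k + 7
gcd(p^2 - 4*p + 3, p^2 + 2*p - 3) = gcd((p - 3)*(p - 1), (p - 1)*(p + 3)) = p - 1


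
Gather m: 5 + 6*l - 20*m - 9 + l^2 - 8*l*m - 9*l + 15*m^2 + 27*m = l^2 - 3*l + 15*m^2 + m*(7 - 8*l) - 4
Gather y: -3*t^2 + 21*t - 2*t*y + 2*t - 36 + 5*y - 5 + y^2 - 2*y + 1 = -3*t^2 + 23*t + y^2 + y*(3 - 2*t) - 40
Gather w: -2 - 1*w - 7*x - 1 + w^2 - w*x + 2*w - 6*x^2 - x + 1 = w^2 + w*(1 - x) - 6*x^2 - 8*x - 2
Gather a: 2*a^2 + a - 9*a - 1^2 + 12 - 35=2*a^2 - 8*a - 24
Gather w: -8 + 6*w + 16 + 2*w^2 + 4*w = 2*w^2 + 10*w + 8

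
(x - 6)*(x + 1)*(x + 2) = x^3 - 3*x^2 - 16*x - 12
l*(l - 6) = l^2 - 6*l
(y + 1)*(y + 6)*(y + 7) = y^3 + 14*y^2 + 55*y + 42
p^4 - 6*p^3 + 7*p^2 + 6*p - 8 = (p - 4)*(p - 2)*(p - 1)*(p + 1)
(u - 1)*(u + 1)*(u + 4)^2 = u^4 + 8*u^3 + 15*u^2 - 8*u - 16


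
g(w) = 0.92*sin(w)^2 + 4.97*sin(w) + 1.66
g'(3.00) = -5.18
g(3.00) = 2.38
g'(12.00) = 3.36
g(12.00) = -0.74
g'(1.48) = 0.62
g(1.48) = 7.52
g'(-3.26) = -5.15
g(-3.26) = 2.26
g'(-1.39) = 0.57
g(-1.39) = -2.34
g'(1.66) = -0.61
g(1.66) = 7.52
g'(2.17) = -3.66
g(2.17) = 6.39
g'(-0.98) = 1.92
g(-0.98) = -1.83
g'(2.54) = -4.96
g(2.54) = 4.77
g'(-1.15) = 1.34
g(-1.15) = -2.11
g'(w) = 1.84*sin(w)*cos(w) + 4.97*cos(w) = (1.84*sin(w) + 4.97)*cos(w)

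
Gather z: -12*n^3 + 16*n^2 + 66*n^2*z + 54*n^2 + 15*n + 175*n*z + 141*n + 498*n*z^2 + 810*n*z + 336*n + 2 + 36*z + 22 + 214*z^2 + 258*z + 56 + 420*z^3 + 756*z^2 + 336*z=-12*n^3 + 70*n^2 + 492*n + 420*z^3 + z^2*(498*n + 970) + z*(66*n^2 + 985*n + 630) + 80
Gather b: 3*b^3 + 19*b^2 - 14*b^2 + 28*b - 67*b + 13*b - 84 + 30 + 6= 3*b^3 + 5*b^2 - 26*b - 48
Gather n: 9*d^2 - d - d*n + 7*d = 9*d^2 - d*n + 6*d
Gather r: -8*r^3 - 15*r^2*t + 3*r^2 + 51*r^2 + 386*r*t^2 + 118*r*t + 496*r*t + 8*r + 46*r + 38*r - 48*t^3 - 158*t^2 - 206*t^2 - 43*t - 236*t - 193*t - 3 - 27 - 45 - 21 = -8*r^3 + r^2*(54 - 15*t) + r*(386*t^2 + 614*t + 92) - 48*t^3 - 364*t^2 - 472*t - 96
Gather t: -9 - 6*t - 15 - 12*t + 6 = -18*t - 18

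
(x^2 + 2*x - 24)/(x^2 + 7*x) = (x^2 + 2*x - 24)/(x*(x + 7))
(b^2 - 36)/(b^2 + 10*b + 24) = (b - 6)/(b + 4)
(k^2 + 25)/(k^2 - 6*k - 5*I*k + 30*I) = (k + 5*I)/(k - 6)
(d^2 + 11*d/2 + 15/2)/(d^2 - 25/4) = 2*(d + 3)/(2*d - 5)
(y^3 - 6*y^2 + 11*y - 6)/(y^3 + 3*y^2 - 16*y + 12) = (y - 3)/(y + 6)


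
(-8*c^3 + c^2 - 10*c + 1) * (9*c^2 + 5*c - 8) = -72*c^5 - 31*c^4 - 21*c^3 - 49*c^2 + 85*c - 8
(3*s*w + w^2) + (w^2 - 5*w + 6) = 3*s*w + 2*w^2 - 5*w + 6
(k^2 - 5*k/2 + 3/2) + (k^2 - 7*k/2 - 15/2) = 2*k^2 - 6*k - 6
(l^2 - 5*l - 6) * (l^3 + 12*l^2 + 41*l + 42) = l^5 + 7*l^4 - 25*l^3 - 235*l^2 - 456*l - 252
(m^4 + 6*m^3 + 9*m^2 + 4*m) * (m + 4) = m^5 + 10*m^4 + 33*m^3 + 40*m^2 + 16*m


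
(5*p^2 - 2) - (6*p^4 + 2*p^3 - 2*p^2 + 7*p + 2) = -6*p^4 - 2*p^3 + 7*p^2 - 7*p - 4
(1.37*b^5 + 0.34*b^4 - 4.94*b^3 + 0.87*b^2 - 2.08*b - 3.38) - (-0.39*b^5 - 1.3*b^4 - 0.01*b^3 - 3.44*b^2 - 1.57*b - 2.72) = 1.76*b^5 + 1.64*b^4 - 4.93*b^3 + 4.31*b^2 - 0.51*b - 0.66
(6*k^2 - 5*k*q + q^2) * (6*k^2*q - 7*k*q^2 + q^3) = 36*k^4*q - 72*k^3*q^2 + 47*k^2*q^3 - 12*k*q^4 + q^5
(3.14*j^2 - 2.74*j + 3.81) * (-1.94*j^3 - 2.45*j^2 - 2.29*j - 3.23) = -6.0916*j^5 - 2.3774*j^4 - 7.869*j^3 - 13.2021*j^2 + 0.125300000000001*j - 12.3063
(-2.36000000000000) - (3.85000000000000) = -6.21000000000000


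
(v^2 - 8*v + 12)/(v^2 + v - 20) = (v^2 - 8*v + 12)/(v^2 + v - 20)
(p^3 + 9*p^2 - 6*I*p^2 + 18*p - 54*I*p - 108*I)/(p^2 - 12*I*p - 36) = (p^2 + 9*p + 18)/(p - 6*I)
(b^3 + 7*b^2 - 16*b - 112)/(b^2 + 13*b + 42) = (b^2 - 16)/(b + 6)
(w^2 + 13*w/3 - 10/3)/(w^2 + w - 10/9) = 3*(w + 5)/(3*w + 5)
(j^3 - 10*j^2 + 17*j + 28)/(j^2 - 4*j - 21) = (j^2 - 3*j - 4)/(j + 3)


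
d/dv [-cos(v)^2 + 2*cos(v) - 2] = 2*(cos(v) - 1)*sin(v)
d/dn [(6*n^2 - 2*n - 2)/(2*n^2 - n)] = 2*(-n^2 + 4*n - 1)/(n^2*(4*n^2 - 4*n + 1))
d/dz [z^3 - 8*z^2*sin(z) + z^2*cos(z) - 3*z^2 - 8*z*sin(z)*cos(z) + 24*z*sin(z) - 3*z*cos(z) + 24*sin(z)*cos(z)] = -z^2*sin(z) - 8*z^2*cos(z) + 3*z^2 - 13*z*sin(z) + 26*z*cos(z) - 8*z*cos(2*z) - 6*z + 24*sin(z) - 4*sin(2*z) - 3*cos(z) + 24*cos(2*z)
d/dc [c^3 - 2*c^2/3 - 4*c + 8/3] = 3*c^2 - 4*c/3 - 4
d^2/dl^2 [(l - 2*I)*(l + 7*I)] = 2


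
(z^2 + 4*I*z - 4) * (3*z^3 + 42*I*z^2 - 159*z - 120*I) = 3*z^5 + 54*I*z^4 - 339*z^3 - 924*I*z^2 + 1116*z + 480*I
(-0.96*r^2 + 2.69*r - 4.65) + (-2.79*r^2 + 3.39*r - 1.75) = -3.75*r^2 + 6.08*r - 6.4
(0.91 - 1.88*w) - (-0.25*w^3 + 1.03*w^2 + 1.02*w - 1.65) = 0.25*w^3 - 1.03*w^2 - 2.9*w + 2.56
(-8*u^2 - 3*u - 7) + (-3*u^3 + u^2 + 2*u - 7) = -3*u^3 - 7*u^2 - u - 14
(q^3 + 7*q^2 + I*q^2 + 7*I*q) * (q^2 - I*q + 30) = q^5 + 7*q^4 + 31*q^3 + 217*q^2 + 30*I*q^2 + 210*I*q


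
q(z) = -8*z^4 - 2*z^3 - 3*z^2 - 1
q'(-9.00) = 22896.00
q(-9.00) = -51274.00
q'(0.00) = 0.00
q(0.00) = -1.00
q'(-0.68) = 11.37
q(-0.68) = -3.47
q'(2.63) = -639.41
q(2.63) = -440.88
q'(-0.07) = 0.40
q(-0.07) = -1.01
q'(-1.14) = 46.45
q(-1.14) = -15.45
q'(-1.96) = 229.66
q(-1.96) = -115.53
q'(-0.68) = 11.37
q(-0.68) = -3.47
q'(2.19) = -378.03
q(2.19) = -220.42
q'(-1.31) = 69.50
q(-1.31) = -25.21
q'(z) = -32*z^3 - 6*z^2 - 6*z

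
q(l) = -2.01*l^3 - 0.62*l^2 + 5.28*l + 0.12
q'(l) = -6.03*l^2 - 1.24*l + 5.28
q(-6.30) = 444.84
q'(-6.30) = -226.24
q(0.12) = 0.74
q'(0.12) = 5.04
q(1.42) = 0.61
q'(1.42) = -8.64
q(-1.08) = -3.77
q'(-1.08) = -0.41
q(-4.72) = 172.75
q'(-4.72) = -123.21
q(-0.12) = -0.52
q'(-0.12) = 5.34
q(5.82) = -386.40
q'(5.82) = -206.19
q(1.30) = 1.52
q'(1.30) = -6.52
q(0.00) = 0.12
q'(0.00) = 5.28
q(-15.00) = 6565.17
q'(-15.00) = -1332.87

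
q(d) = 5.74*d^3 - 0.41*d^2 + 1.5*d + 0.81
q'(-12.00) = 2491.02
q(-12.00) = -9994.95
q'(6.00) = 616.50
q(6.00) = 1234.89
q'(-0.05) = 1.58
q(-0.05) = 0.73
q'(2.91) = 144.93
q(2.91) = 143.15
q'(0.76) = 10.82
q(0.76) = 4.23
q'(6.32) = 684.13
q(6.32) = 1442.90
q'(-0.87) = 15.25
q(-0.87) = -4.59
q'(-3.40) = 203.35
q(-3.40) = -234.63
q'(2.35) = 94.67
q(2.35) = 76.56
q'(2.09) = 75.00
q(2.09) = 54.56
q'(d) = 17.22*d^2 - 0.82*d + 1.5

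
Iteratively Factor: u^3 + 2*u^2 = (u)*(u^2 + 2*u) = u^2*(u + 2)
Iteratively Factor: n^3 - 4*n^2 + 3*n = (n)*(n^2 - 4*n + 3) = n*(n - 1)*(n - 3)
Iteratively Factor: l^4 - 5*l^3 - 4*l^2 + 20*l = (l - 5)*(l^3 - 4*l) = (l - 5)*(l - 2)*(l^2 + 2*l) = (l - 5)*(l - 2)*(l + 2)*(l)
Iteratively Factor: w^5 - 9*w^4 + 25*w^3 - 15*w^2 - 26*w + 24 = (w - 2)*(w^4 - 7*w^3 + 11*w^2 + 7*w - 12) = (w - 2)*(w + 1)*(w^3 - 8*w^2 + 19*w - 12) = (w - 4)*(w - 2)*(w + 1)*(w^2 - 4*w + 3) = (w - 4)*(w - 2)*(w - 1)*(w + 1)*(w - 3)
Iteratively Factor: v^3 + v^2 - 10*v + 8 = (v - 1)*(v^2 + 2*v - 8) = (v - 2)*(v - 1)*(v + 4)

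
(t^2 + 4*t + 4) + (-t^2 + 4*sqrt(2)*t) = 4*t + 4*sqrt(2)*t + 4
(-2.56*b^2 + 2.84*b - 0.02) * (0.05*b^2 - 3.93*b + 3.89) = -0.128*b^4 + 10.2028*b^3 - 21.1206*b^2 + 11.1262*b - 0.0778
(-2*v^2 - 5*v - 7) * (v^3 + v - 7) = -2*v^5 - 5*v^4 - 9*v^3 + 9*v^2 + 28*v + 49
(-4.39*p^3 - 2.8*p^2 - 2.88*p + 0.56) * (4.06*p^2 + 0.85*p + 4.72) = -17.8234*p^5 - 15.0995*p^4 - 34.7936*p^3 - 13.3904*p^2 - 13.1176*p + 2.6432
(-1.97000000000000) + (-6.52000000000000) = -8.49000000000000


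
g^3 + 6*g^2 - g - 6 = (g - 1)*(g + 1)*(g + 6)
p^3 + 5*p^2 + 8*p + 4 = (p + 1)*(p + 2)^2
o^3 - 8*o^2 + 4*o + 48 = (o - 6)*(o - 4)*(o + 2)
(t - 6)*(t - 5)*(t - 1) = t^3 - 12*t^2 + 41*t - 30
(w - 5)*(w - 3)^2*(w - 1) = w^4 - 12*w^3 + 50*w^2 - 84*w + 45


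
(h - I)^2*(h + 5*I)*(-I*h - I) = -I*h^4 + 3*h^3 - I*h^3 + 3*h^2 - 9*I*h^2 - 5*h - 9*I*h - 5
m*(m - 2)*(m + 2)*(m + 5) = m^4 + 5*m^3 - 4*m^2 - 20*m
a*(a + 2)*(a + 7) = a^3 + 9*a^2 + 14*a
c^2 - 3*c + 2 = (c - 2)*(c - 1)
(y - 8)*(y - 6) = y^2 - 14*y + 48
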